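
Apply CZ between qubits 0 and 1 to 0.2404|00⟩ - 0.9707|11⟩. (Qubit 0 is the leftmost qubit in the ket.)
0.2404|00⟩ + 0.9707|11⟩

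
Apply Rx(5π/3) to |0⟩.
-0.866|0⟩ - (1/2)i|1⟩

Rx(5π/3) = [[cos(θ/2), −i·sin(θ/2)], [−i·sin(θ/2), cos(θ/2)]]; θ = 5π/3, cos(θ/2) ≈ -0.866025, sin(θ/2) ≈ 0.5.
With a = amp(|0⟩) = 1 and b = amp(|1⟩) = 0:
new amp(|0⟩) = (-0.866025)·a + (-0.5i)·b = -0.866
new amp(|1⟩) = (-0.5i)·a + (-0.866025)·b = -(1/2)i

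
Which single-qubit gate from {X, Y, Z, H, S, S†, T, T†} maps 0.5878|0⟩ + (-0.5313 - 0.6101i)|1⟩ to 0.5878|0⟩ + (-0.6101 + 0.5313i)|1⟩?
S†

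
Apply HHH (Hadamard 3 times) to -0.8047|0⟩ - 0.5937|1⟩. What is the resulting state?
-0.9888|0⟩ - 0.1492|1⟩

H² = I, so H^3 = H: a single Hadamard. With (a, b) = (-0.8047, -0.5937), H gives ((a + b)/√2, (a − b)/√2) = (-0.9888, -0.1492).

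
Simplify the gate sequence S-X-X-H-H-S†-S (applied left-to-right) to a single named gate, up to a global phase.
S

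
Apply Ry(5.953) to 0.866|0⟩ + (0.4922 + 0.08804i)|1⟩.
(-0.9351 - 0.01447i)|0⟩ + (-0.3432 - 0.08684i)|1⟩

Ry(5.953) = [[cos(θ/2), −sin(θ/2)], [sin(θ/2), cos(θ/2)]]; θ = 5.953, cos(θ/2) ≈ -0.986403, sin(θ/2) ≈ 0.164344.
With a = amp(|0⟩) = 0.866 and b = amp(|1⟩) = (0.4922 + 0.08804i):
new amp(|0⟩) = (-0.986403)·a + (-0.164344)·b = (-0.9351 - 0.01447i)
new amp(|1⟩) = (0.164344)·a + (-0.986403)·b = (-0.3432 - 0.08684i)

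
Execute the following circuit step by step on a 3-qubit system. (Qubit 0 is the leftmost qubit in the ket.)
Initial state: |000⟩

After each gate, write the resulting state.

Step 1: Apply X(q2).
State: |001⟩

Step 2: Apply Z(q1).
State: |001⟩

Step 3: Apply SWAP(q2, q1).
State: |010⟩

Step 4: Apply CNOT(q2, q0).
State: |010⟩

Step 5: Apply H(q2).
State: 1/√2|010⟩ + 1/√2|011⟩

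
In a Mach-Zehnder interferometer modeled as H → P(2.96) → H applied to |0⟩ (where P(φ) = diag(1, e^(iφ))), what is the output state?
(0.008221 + 0.0903i)|0⟩ + (0.9918 - 0.0903i)|1⟩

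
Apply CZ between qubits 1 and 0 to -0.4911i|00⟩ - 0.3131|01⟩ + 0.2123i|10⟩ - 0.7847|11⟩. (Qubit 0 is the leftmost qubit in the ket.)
-0.4911i|00⟩ - 0.3131|01⟩ + 0.2123i|10⟩ + 0.7847|11⟩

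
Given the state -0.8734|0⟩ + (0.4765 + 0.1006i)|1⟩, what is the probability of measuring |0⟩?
0.7628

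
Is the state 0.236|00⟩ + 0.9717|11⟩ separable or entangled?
Entangled

Writing the state as a|00⟩ + b|01⟩ + c|10⟩ + d|11⟩, it is a product state iff ad − bc = 0.
Here (a, b, c, d) = (0.236, 0, 0, 0.9717): ad − bc = (0.236)(0.9717) − (0)(0) = 0.2293 ≠ 0, so the state is entangled.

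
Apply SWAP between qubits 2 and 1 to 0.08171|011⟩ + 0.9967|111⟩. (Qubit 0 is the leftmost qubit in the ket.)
0.08171|011⟩ + 0.9967|111⟩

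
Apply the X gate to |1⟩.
|0⟩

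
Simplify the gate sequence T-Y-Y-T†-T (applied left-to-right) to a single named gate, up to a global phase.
T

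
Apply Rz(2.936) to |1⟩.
(0.1026 + 0.9947i)|1⟩

Rz(2.936) = [[e^(−iθ/2), 0], [0, e^(iθ/2)]] with e^(±iθ/2) = cos(θ/2) ± i·sin(θ/2); θ = 2.936, cos(θ/2) ≈ 0.102615, sin(θ/2) ≈ 0.994721.
With a = amp(|0⟩) = 0 and b = amp(|1⟩) = 1:
new amp(|0⟩) = (0.102615 - 0.994721i)·a = 0
new amp(|1⟩) = (0.102615 + 0.994721i)·b = (0.1026 + 0.9947i)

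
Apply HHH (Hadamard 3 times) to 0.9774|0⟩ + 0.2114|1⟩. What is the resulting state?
0.8406|0⟩ + 0.5416|1⟩

H² = I, so H^3 = H: a single Hadamard. With (a, b) = (0.9774, 0.2114), H gives ((a + b)/√2, (a − b)/√2) = (0.8406, 0.5416).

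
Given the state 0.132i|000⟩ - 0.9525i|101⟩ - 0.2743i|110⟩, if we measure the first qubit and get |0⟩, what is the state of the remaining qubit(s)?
i|00⟩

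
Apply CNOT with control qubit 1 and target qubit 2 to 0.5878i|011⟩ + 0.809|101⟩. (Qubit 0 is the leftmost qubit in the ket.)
0.5878i|010⟩ + 0.809|101⟩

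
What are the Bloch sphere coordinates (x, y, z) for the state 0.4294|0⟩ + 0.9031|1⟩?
(0.7756, 0, -0.6312)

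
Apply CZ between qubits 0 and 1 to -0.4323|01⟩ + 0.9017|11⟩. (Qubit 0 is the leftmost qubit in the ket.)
-0.4323|01⟩ - 0.9017|11⟩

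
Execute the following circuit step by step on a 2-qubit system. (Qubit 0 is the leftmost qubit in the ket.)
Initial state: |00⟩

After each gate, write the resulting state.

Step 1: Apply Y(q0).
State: i|10⟩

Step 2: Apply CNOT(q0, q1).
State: i|11⟩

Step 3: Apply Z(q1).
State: -i|11⟩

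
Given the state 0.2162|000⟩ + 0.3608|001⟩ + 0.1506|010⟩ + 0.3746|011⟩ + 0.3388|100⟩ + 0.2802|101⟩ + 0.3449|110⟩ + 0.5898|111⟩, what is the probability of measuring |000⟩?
0.04674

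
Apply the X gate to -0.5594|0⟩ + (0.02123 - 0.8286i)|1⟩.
(0.02123 - 0.8286i)|0⟩ - 0.5594|1⟩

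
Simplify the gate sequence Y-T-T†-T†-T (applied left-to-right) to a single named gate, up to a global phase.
Y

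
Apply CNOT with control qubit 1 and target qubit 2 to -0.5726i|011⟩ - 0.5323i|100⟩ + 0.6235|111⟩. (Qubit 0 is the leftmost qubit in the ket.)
-0.5726i|010⟩ - 0.5323i|100⟩ + 0.6235|110⟩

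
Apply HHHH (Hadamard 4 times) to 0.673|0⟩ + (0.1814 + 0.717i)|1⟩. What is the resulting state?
0.673|0⟩ + (0.1814 + 0.717i)|1⟩

H² = I, so an even number of Hadamards cancels: H^4 = I and the state is unchanged.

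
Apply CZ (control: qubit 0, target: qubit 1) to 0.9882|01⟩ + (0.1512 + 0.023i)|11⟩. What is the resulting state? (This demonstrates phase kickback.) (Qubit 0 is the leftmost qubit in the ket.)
0.9882|01⟩ + (-0.1512 - 0.023i)|11⟩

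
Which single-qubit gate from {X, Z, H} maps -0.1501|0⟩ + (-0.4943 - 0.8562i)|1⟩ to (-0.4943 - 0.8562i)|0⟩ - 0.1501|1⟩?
X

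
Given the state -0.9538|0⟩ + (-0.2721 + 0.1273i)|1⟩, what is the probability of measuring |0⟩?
0.9097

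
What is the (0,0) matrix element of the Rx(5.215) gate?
-0.8607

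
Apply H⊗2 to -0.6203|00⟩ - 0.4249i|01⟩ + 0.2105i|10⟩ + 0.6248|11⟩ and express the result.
(0.00225 - 0.1072i)|00⟩ + (-0.6226 + 0.3177i)|01⟩ + (-0.6226 - 0.3177i)|10⟩ + (0.00225 + 0.1072i)|11⟩

H⊗2 gives amp(|y⟩) = (1/2) Σ_x (−1)^(x·y) amp(|x⟩), where x·y is the number of positions in which both x and y have a 1.
|00⟩: (-0.6203 - 0.4249i + 0.2105i + 0.6248)/2 = (0.00225 - 0.1072i)
|01⟩: (-0.6203 + 0.4249i + 0.2105i - 0.6248)/2 = (-0.6226 + 0.3177i)
|10⟩: (-0.6203 - 0.4249i - 0.2105i - 0.6248)/2 = (-0.6226 - 0.3177i)
|11⟩: (-0.6203 + 0.4249i - 0.2105i + 0.6248)/2 = (0.00225 + 0.1072i)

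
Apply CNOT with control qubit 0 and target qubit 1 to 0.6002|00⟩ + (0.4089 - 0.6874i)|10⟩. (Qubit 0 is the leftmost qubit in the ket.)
0.6002|00⟩ + (0.4089 - 0.6874i)|11⟩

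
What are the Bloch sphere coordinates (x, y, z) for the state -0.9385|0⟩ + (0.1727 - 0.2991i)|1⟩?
(-0.3242, 0.5614, 0.7615)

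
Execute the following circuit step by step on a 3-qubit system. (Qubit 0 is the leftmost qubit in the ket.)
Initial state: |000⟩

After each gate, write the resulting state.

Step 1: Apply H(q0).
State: 1/√2|000⟩ + 1/√2|100⟩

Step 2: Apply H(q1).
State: 1/2|000⟩ + 1/2|010⟩ + 1/2|100⟩ + 1/2|110⟩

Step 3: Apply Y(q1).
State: -(1/2)i|000⟩ + (1/2)i|010⟩ - (1/2)i|100⟩ + (1/2)i|110⟩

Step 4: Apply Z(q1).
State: -(1/2)i|000⟩ - (1/2)i|010⟩ - (1/2)i|100⟩ - (1/2)i|110⟩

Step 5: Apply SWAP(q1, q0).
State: -(1/2)i|000⟩ - (1/2)i|010⟩ - (1/2)i|100⟩ - (1/2)i|110⟩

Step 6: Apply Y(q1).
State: -1/2|000⟩ + 1/2|010⟩ - 1/2|100⟩ + 1/2|110⟩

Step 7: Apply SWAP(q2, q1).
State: -1/2|000⟩ + 1/2|001⟩ - 1/2|100⟩ + 1/2|101⟩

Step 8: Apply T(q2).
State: -1/2|000⟩ + (1/√8 + (1/√8)i)|001⟩ - 1/2|100⟩ + (1/√8 + (1/√8)i)|101⟩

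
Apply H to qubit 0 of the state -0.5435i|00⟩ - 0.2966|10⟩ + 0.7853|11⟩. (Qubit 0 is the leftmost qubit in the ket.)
(-0.2097 - 0.3843i)|00⟩ + 0.5553|01⟩ + (0.2097 - 0.3843i)|10⟩ - 0.5553|11⟩

H on qubit 0 mixes each pair of kets that differ only in qubit 0: amplitudes (a, b) of (|…0…⟩, |…1…⟩) become ((a + b)/√2, (a − b)/√2). Kets absent from the input have amplitude 0.
(|00⟩, |10⟩): (a, b) = (-0.5435i, -0.2966) → ((-0.2097 - 0.3843i), (0.2097 - 0.3843i))
(|01⟩, |11⟩): (a, b) = (0, 0.7853) → (0.5553, -0.5553)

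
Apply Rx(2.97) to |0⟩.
0.08569|0⟩ - 0.9963i|1⟩

Rx(2.97) = [[cos(θ/2), −i·sin(θ/2)], [−i·sin(θ/2), cos(θ/2)]]; θ = 2.97, cos(θ/2) ≈ 0.0856911, sin(θ/2) ≈ 0.996322.
With a = amp(|0⟩) = 1 and b = amp(|1⟩) = 0:
new amp(|0⟩) = (0.0856911)·a + (-0.996322i)·b = 0.08569
new amp(|1⟩) = (-0.996322i)·a + (0.0856911)·b = -0.9963i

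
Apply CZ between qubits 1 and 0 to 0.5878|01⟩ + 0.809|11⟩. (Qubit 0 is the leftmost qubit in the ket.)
0.5878|01⟩ - 0.809|11⟩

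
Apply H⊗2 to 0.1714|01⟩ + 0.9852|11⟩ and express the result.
0.5783|00⟩ - 0.5783|01⟩ - 0.4069|10⟩ + 0.4069|11⟩

H⊗2 gives amp(|y⟩) = (1/2) Σ_x (−1)^(x·y) amp(|x⟩), where x·y is the number of positions in which both x and y have a 1.
|00⟩: (0.1714 + 0.9852)/2 = 0.5783
|01⟩: (-0.1714 - 0.9852)/2 = -0.5783
|10⟩: (0.1714 - 0.9852)/2 = -0.4069
|11⟩: (-0.1714 + 0.9852)/2 = 0.4069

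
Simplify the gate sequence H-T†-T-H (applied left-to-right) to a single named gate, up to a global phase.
I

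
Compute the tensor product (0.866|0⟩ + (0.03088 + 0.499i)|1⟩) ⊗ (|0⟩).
0.866|00⟩ + (0.03088 + 0.499i)|10⟩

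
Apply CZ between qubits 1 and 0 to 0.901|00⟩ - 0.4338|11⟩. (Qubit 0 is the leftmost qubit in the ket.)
0.901|00⟩ + 0.4338|11⟩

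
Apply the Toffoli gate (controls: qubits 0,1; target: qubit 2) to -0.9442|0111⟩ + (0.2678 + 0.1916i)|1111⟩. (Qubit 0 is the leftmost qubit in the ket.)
-0.9442|0111⟩ + (0.2678 + 0.1916i)|1101⟩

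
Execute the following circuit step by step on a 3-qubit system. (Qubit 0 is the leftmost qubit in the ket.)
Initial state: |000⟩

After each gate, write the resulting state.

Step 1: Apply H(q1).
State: 1/√2|000⟩ + 1/√2|010⟩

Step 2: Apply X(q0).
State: 1/√2|100⟩ + 1/√2|110⟩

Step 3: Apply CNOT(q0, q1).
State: 1/√2|100⟩ + 1/√2|110⟩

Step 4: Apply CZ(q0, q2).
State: 1/√2|100⟩ + 1/√2|110⟩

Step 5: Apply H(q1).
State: |100⟩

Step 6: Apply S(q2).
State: |100⟩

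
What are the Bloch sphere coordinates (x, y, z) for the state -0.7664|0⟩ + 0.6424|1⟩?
(-0.9847, 0, 0.1747)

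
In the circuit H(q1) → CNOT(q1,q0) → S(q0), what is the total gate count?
3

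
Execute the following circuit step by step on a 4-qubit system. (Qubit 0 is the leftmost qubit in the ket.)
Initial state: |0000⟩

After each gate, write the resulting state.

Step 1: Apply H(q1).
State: 1/√2|0000⟩ + 1/√2|0100⟩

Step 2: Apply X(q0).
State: 1/√2|1000⟩ + 1/√2|1100⟩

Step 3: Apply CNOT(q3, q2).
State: 1/√2|1000⟩ + 1/√2|1100⟩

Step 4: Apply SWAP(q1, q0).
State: 1/√2|0100⟩ + 1/√2|1100⟩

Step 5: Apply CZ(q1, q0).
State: 1/√2|0100⟩ - 1/√2|1100⟩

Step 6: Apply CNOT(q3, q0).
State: 1/√2|0100⟩ - 1/√2|1100⟩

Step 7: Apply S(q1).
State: (1/√2)i|0100⟩ - (1/√2)i|1100⟩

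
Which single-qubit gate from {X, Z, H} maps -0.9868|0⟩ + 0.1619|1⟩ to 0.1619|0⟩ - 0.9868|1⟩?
X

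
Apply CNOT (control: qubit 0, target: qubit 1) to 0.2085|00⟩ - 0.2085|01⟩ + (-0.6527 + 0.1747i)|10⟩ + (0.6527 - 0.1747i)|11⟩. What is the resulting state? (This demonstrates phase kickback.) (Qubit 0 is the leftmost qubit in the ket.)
0.2085|00⟩ - 0.2085|01⟩ + (0.6527 - 0.1747i)|10⟩ + (-0.6527 + 0.1747i)|11⟩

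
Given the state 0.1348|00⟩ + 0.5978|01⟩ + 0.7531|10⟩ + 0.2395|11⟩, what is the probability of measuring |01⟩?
0.3574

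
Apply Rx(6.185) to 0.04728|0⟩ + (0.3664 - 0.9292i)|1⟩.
(-0.09282 - 0.01798i)|0⟩ + (-0.366 + 0.9258i)|1⟩

Rx(6.185) = [[cos(θ/2), −i·sin(θ/2)], [−i·sin(θ/2), cos(θ/2)]]; θ = 6.185, cos(θ/2) ≈ -0.998795, sin(θ/2) ≈ 0.0490729.
With a = amp(|0⟩) = 0.04728 and b = amp(|1⟩) = (0.3664 - 0.9292i):
new amp(|0⟩) = (-0.998795)·a + (-0.0490729i)·b = (-0.09282 - 0.01798i)
new amp(|1⟩) = (-0.0490729i)·a + (-0.998795)·b = (-0.366 + 0.9258i)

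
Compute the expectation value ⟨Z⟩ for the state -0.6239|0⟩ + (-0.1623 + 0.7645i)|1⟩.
-0.2216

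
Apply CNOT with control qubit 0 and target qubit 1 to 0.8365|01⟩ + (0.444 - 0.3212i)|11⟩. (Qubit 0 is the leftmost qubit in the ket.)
0.8365|01⟩ + (0.444 - 0.3212i)|10⟩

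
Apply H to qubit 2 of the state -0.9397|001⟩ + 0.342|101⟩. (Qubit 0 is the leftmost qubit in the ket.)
-0.6645|000⟩ + 0.6645|001⟩ + 0.2418|100⟩ - 0.2418|101⟩

H on qubit 2 mixes each pair of kets that differ only in qubit 2: amplitudes (a, b) of (|…0…⟩, |…1…⟩) become ((a + b)/√2, (a − b)/√2). Kets absent from the input have amplitude 0.
(|000⟩, |001⟩): (a, b) = (0, -0.9397) → (-0.6645, 0.6645)
(|100⟩, |101⟩): (a, b) = (0, 0.342) → (0.2418, -0.2418)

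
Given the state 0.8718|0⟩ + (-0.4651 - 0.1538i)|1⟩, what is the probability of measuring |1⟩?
0.24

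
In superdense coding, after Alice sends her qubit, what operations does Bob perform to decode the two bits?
CNOT (Alice's qubit controls Bob's), then H on Alice's qubit, then measure both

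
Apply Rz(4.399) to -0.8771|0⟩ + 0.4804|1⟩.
(0.5158 + 0.7094i)|0⟩ + (-0.2825 + 0.3885i)|1⟩

Rz(4.399) = [[e^(−iθ/2), 0], [0, e^(iθ/2)]] with e^(±iθ/2) = cos(θ/2) ± i·sin(θ/2); θ = 4.399, cos(θ/2) ≈ -0.588097, sin(θ/2) ≈ 0.808791.
With a = amp(|0⟩) = -0.8771 and b = amp(|1⟩) = 0.4804:
new amp(|0⟩) = (-0.588097 - 0.808791i)·a = (0.5158 + 0.7094i)
new amp(|1⟩) = (-0.588097 + 0.808791i)·b = (-0.2825 + 0.3885i)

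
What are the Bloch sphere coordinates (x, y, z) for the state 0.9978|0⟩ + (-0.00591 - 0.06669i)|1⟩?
(-0.01179, -0.1331, 0.9911)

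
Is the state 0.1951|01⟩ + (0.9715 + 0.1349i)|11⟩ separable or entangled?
Separable

Writing the state as a|00⟩ + b|01⟩ + c|10⟩ + d|11⟩, it is a product state iff ad − bc = 0.
Here (a, b, c, d) = (0, 0.1951, 0, (0.9715 + 0.1349i)): ad − bc = (0)(0.9715 + 0.1349i) − (0.1951)(0) = 0, so the state is separable.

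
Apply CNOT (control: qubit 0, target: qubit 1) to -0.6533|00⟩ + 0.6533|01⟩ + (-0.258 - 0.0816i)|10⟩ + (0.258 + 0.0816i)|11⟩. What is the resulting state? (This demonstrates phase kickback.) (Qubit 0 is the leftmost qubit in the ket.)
-0.6533|00⟩ + 0.6533|01⟩ + (0.258 + 0.0816i)|10⟩ + (-0.258 - 0.0816i)|11⟩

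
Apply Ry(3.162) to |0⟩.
-0.0102|0⟩ + 0.9999|1⟩

Ry(3.162) = [[cos(θ/2), −sin(θ/2)], [sin(θ/2), cos(θ/2)]]; θ = 3.162, cos(θ/2) ≈ -0.0102035, sin(θ/2) ≈ 0.999948.
With a = amp(|0⟩) = 1 and b = amp(|1⟩) = 0:
new amp(|0⟩) = (-0.0102035)·a + (-0.999948)·b = -0.0102
new amp(|1⟩) = (0.999948)·a + (-0.0102035)·b = 0.9999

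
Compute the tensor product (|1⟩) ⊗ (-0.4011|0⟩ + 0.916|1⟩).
-0.4011|10⟩ + 0.916|11⟩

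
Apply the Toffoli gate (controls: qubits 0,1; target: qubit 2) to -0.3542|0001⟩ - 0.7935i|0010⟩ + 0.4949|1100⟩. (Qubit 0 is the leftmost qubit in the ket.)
-0.3542|0001⟩ - 0.7935i|0010⟩ + 0.4949|1110⟩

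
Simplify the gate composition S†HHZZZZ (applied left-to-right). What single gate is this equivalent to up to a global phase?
S†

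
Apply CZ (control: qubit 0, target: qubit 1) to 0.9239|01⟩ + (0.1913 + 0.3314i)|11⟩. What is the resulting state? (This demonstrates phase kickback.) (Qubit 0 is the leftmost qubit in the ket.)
0.9239|01⟩ + (-0.1913 - 0.3314i)|11⟩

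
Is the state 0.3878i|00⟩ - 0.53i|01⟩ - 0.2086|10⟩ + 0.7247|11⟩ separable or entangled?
Entangled

Writing the state as a|00⟩ + b|01⟩ + c|10⟩ + d|11⟩, it is a product state iff ad − bc = 0.
Here (a, b, c, d) = (0.3878i, -0.53i, -0.2086, 0.7247): ad − bc = (0.3878i)(0.7247) − (-0.53i)(-0.2086) = 0.1705i ≠ 0, so the state is entangled.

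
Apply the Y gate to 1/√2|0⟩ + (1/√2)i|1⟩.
1/√2|0⟩ + (1/√2)i|1⟩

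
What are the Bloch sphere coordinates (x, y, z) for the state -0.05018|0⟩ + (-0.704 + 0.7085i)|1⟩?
(0.07065, -0.07111, -0.9951)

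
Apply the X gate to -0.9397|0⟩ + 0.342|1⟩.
0.342|0⟩ - 0.9397|1⟩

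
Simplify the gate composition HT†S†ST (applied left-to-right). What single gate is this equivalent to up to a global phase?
H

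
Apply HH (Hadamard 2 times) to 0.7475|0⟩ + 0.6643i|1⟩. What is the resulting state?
0.7475|0⟩ + 0.6643i|1⟩

H² = I, so an even number of Hadamards cancels: H^2 = I and the state is unchanged.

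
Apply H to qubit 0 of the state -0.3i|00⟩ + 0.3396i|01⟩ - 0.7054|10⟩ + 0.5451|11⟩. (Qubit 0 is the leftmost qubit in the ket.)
(-0.4988 - 0.2121i)|00⟩ + (0.3854 + 0.2401i)|01⟩ + (0.4988 - 0.2121i)|10⟩ + (-0.3854 + 0.2401i)|11⟩

H on qubit 0 mixes each pair of kets that differ only in qubit 0: amplitudes (a, b) of (|…0…⟩, |…1…⟩) become ((a + b)/√2, (a − b)/√2). Kets absent from the input have amplitude 0.
(|00⟩, |10⟩): (a, b) = (-0.3i, -0.7054) → ((-0.4988 - 0.2121i), (0.4988 - 0.2121i))
(|01⟩, |11⟩): (a, b) = (0.3396i, 0.5451) → ((0.3854 + 0.2401i), (-0.3854 + 0.2401i))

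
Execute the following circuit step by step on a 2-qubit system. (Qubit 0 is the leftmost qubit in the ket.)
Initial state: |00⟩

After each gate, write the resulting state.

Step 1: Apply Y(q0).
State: i|10⟩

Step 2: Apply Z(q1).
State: i|10⟩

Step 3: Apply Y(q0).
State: |00⟩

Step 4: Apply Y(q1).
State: i|01⟩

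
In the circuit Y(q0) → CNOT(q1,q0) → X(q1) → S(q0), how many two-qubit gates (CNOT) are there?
1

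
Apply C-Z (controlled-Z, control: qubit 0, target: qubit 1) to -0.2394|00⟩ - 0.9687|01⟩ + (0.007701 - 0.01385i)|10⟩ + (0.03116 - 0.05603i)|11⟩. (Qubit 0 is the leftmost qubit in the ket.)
-0.2394|00⟩ - 0.9687|01⟩ + (0.007701 - 0.01385i)|10⟩ + (-0.03116 + 0.05603i)|11⟩

C-Z leaves the control-|0⟩ kets |00⟩, |01⟩ unchanged and applies Z to qubit 1 on the control-|1⟩ pair (|10⟩, |11⟩).
Z = [[1, 0], [0, -1]].
With a = amp(|10⟩) = (0.007701 - 0.01385i) and b = amp(|11⟩) = (0.03116 - 0.05603i):
new amp(|10⟩) = (1)·a = (0.007701 - 0.01385i)
new amp(|11⟩) = (-1)·b = (-0.03116 + 0.05603i)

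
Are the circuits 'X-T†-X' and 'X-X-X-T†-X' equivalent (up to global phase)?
Yes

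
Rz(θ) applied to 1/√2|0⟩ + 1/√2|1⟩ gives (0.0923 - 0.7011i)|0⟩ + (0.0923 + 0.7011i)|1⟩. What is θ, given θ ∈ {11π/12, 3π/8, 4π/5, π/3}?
11π/12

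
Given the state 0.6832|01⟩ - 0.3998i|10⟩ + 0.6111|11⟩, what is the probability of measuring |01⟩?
0.4668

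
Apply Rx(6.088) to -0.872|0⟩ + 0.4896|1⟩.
(0.8679 - 0.04771i)|0⟩ + (-0.4873 + 0.08497i)|1⟩

Rx(6.088) = [[cos(θ/2), −i·sin(θ/2)], [−i·sin(θ/2), cos(θ/2)]]; θ = 6.088, cos(θ/2) ≈ -0.995242, sin(θ/2) ≈ 0.0974378.
With a = amp(|0⟩) = -0.872 and b = amp(|1⟩) = 0.4896:
new amp(|0⟩) = (-0.995242)·a + (-0.0974378i)·b = (0.8679 - 0.04771i)
new amp(|1⟩) = (-0.0974378i)·a + (-0.995242)·b = (-0.4873 + 0.08497i)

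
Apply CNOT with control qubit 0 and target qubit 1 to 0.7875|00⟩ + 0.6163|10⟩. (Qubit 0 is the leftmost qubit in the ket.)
0.7875|00⟩ + 0.6163|11⟩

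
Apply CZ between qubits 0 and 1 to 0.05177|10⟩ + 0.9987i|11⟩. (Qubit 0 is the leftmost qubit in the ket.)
0.05177|10⟩ - 0.9987i|11⟩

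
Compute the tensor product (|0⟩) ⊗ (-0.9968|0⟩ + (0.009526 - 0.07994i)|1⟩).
-0.9968|00⟩ + (0.009526 - 0.07994i)|01⟩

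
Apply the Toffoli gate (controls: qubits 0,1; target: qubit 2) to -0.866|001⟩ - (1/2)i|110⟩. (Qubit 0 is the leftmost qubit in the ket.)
-0.866|001⟩ - (1/2)i|111⟩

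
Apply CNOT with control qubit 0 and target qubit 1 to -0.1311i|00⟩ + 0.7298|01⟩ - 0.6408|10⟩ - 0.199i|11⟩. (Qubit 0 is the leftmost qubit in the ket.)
-0.1311i|00⟩ + 0.7298|01⟩ - 0.199i|10⟩ - 0.6408|11⟩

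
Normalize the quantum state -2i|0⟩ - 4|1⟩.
-(1/√5)i|0⟩ - 0.8944|1⟩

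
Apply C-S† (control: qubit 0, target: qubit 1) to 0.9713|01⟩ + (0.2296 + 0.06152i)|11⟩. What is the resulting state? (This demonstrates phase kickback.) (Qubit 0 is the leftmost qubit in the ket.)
0.9713|01⟩ + (0.06152 - 0.2296i)|11⟩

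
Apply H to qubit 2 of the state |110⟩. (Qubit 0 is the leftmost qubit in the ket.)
1/√2|110⟩ + 1/√2|111⟩

H on qubit 2 mixes each pair of kets that differ only in qubit 2: amplitudes (a, b) of (|…0…⟩, |…1…⟩) become ((a + b)/√2, (a − b)/√2). Kets absent from the input have amplitude 0.
(|110⟩, |111⟩): (a, b) = (1, 0) → (1/√2, 1/√2)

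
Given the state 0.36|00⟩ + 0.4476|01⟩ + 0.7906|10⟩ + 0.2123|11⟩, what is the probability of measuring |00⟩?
0.1296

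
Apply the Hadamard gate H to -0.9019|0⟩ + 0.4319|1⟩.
-0.3323|0⟩ - 0.9431|1⟩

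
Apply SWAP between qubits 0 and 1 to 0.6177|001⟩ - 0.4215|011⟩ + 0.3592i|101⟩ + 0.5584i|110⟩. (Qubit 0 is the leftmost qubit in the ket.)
0.6177|001⟩ + 0.3592i|011⟩ - 0.4215|101⟩ + 0.5584i|110⟩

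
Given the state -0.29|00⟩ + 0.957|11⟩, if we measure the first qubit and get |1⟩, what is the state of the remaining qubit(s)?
|1⟩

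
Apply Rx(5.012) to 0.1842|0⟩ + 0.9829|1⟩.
(-0.1482 - 0.5835i)|0⟩ + (-0.791 - 0.1094i)|1⟩

Rx(5.012) = [[cos(θ/2), −i·sin(θ/2)], [−i·sin(θ/2), cos(θ/2)]]; θ = 5.012, cos(θ/2) ≈ -0.80472, sin(θ/2) ≈ 0.593655.
With a = amp(|0⟩) = 0.1842 and b = amp(|1⟩) = 0.9829:
new amp(|0⟩) = (-0.80472)·a + (-0.593655i)·b = (-0.1482 - 0.5835i)
new amp(|1⟩) = (-0.593655i)·a + (-0.80472)·b = (-0.791 - 0.1094i)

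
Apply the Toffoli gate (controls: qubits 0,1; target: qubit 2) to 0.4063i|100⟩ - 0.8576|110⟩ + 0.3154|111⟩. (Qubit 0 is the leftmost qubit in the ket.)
0.4063i|100⟩ + 0.3154|110⟩ - 0.8576|111⟩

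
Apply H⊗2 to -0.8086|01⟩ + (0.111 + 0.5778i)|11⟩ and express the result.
(-0.3488 + 0.2889i)|00⟩ + (0.3488 - 0.2889i)|01⟩ + (-0.4598 - 0.2889i)|10⟩ + (0.4598 + 0.2889i)|11⟩

H⊗2 gives amp(|y⟩) = (1/2) Σ_x (−1)^(x·y) amp(|x⟩), where x·y is the number of positions in which both x and y have a 1.
|00⟩: (-0.8086 + (0.111 + 0.5778i))/2 = (-0.3488 + 0.2889i)
|01⟩: (0.8086 - (0.111 + 0.5778i))/2 = (0.3488 - 0.2889i)
|10⟩: (-0.8086 - (0.111 + 0.5778i))/2 = (-0.4598 - 0.2889i)
|11⟩: (0.8086 + (0.111 + 0.5778i))/2 = (0.4598 + 0.2889i)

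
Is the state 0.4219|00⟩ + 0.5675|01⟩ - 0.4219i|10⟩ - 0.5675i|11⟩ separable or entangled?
Separable

Writing the state as a|00⟩ + b|01⟩ + c|10⟩ + d|11⟩, it is a product state iff ad − bc = 0.
Here (a, b, c, d) = (0.4219, 0.5675, -0.4219i, -0.5675i): ad − bc = (0.4219)(-0.5675i) − (0.5675)(-0.4219i) = 0, so the state is separable.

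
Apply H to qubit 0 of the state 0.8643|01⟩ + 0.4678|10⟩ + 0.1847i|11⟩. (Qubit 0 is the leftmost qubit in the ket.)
0.3308|00⟩ + (0.6112 + 0.1306i)|01⟩ - 0.3308|10⟩ + (0.6112 - 0.1306i)|11⟩

H on qubit 0 mixes each pair of kets that differ only in qubit 0: amplitudes (a, b) of (|…0…⟩, |…1…⟩) become ((a + b)/√2, (a − b)/√2). Kets absent from the input have amplitude 0.
(|00⟩, |10⟩): (a, b) = (0, 0.4678) → (0.3308, -0.3308)
(|01⟩, |11⟩): (a, b) = (0.8643, 0.1847i) → ((0.6112 + 0.1306i), (0.6112 - 0.1306i))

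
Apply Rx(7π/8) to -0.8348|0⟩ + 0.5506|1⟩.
(-0.1629 - 0.54i)|0⟩ + (0.1074 + 0.8188i)|1⟩

Rx(7π/8) = [[cos(θ/2), −i·sin(θ/2)], [−i·sin(θ/2), cos(θ/2)]]; θ = 7π/8, cos(θ/2) ≈ 0.19509, sin(θ/2) ≈ 0.980785.
With a = amp(|0⟩) = -0.8348 and b = amp(|1⟩) = 0.5506:
new amp(|0⟩) = (0.19509)·a + (-0.980785i)·b = (-0.1629 - 0.54i)
new amp(|1⟩) = (-0.980785i)·a + (0.19509)·b = (0.1074 + 0.8188i)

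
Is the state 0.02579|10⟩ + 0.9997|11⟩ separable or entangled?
Separable

Writing the state as a|00⟩ + b|01⟩ + c|10⟩ + d|11⟩, it is a product state iff ad − bc = 0.
Here (a, b, c, d) = (0, 0, 0.02579, 0.9997): ad − bc = (0)(0.9997) − (0)(0.02579) = 0, so the state is separable.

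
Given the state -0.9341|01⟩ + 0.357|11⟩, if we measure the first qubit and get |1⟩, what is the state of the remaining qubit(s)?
|1⟩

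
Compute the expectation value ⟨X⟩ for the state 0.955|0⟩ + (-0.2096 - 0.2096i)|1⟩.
-0.4003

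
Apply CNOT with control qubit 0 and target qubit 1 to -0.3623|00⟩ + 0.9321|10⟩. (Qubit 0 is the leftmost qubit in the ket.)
-0.3623|00⟩ + 0.9321|11⟩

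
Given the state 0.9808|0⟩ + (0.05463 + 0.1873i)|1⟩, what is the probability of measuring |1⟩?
0.03807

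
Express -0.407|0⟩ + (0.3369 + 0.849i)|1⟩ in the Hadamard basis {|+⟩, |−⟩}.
(-0.04957 + 0.6003i)|+⟩ + (-0.526 - 0.6003i)|−⟩

With |ψ⟩ = α|0⟩ + β|1⟩, the Hadamard-basis coefficients are ⟨+|ψ⟩ = (α + β)/√2 and ⟨−|ψ⟩ = (α − β)/√2.
Here α = -0.407, β = (0.3369 + 0.849i): (α + β)/√2 = (-0.04957 + 0.6003i), (α − β)/√2 = (-0.526 - 0.6003i).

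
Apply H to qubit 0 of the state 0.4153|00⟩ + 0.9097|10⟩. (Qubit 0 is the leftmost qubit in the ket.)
0.9369|00⟩ - 0.3496|10⟩

H on qubit 0 mixes each pair of kets that differ only in qubit 0: amplitudes (a, b) of (|…0…⟩, |…1…⟩) become ((a + b)/√2, (a − b)/√2). Kets absent from the input have amplitude 0.
(|00⟩, |10⟩): (a, b) = (0.4153, 0.9097) → (0.9369, -0.3496)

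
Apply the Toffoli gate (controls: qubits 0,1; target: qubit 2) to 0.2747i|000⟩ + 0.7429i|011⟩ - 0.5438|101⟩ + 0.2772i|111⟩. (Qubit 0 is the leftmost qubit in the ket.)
0.2747i|000⟩ + 0.7429i|011⟩ - 0.5438|101⟩ + 0.2772i|110⟩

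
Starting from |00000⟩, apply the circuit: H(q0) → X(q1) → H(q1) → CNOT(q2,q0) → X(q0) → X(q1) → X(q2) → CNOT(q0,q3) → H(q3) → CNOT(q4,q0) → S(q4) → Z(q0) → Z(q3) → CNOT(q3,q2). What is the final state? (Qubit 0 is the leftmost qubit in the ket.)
1/√8|00010⟩ - 1/√8|00100⟩ - 1/√8|01010⟩ + 1/√8|01100⟩ + 1/√8|10010⟩ + 1/√8|10100⟩ - 1/√8|11010⟩ - 1/√8|11100⟩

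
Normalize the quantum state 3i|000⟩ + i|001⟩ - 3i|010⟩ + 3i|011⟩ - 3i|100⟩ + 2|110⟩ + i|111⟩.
0.4629i|000⟩ + 0.1543i|001⟩ - 0.4629i|010⟩ + 0.4629i|011⟩ - 0.4629i|100⟩ + 0.3086|110⟩ + 0.1543i|111⟩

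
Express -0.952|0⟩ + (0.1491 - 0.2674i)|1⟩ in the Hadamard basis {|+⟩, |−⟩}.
(-0.5677 - 0.1891i)|+⟩ + (-0.7786 + 0.1891i)|−⟩

With |ψ⟩ = α|0⟩ + β|1⟩, the Hadamard-basis coefficients are ⟨+|ψ⟩ = (α + β)/√2 and ⟨−|ψ⟩ = (α − β)/√2.
Here α = -0.952, β = (0.1491 - 0.2674i): (α + β)/√2 = (-0.5677 - 0.1891i), (α − β)/√2 = (-0.7786 + 0.1891i).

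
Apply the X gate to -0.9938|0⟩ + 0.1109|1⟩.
0.1109|0⟩ - 0.9938|1⟩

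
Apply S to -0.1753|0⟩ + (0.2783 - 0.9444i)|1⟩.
-0.1753|0⟩ + (0.9444 + 0.2783i)|1⟩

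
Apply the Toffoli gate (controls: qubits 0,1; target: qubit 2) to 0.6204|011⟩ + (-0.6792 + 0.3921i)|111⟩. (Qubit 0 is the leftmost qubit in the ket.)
0.6204|011⟩ + (-0.6792 + 0.3921i)|110⟩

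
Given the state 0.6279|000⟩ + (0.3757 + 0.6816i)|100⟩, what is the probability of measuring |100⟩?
0.6057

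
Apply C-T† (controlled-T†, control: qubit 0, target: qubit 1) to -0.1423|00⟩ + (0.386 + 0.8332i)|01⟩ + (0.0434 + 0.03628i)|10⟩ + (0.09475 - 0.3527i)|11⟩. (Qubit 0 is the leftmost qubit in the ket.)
-0.1423|00⟩ + (0.386 + 0.8332i)|01⟩ + (0.0434 + 0.03628i)|10⟩ + (-0.1824 - 0.3164i)|11⟩

C-T† leaves the control-|0⟩ kets |00⟩, |01⟩ unchanged and applies T† to qubit 1 on the control-|1⟩ pair (|10⟩, |11⟩).
T† = [[1, 0], [0, (1/√2 - (1/√2)i)]].
With a = amp(|10⟩) = (0.0434 + 0.03628i) and b = amp(|11⟩) = (0.09475 - 0.3527i):
new amp(|10⟩) = (1)·a = (0.0434 + 0.03628i)
new amp(|11⟩) = (1/√2 - (1/√2)i)·b = (-0.1824 - 0.3164i)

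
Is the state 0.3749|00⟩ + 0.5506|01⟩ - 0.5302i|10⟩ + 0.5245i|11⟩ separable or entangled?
Entangled

Writing the state as a|00⟩ + b|01⟩ + c|10⟩ + d|11⟩, it is a product state iff ad − bc = 0.
Here (a, b, c, d) = (0.3749, 0.5506, -0.5302i, 0.5245i): ad − bc = (0.3749)(0.5245i) − (0.5506)(-0.5302i) = 0.4886i ≠ 0, so the state is entangled.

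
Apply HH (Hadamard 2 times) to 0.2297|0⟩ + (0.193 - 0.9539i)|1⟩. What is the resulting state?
0.2297|0⟩ + (0.193 - 0.9539i)|1⟩

H² = I, so an even number of Hadamards cancels: H^2 = I and the state is unchanged.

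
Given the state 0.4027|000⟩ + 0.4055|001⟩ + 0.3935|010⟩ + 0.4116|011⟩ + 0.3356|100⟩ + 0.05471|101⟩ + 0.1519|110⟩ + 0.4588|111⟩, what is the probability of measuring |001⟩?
0.1644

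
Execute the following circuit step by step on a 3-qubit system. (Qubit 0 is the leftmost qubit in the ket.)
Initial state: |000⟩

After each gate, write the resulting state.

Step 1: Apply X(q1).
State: |010⟩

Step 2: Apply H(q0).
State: 1/√2|010⟩ + 1/√2|110⟩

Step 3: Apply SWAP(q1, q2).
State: 1/√2|001⟩ + 1/√2|101⟩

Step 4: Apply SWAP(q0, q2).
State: 1/√2|100⟩ + 1/√2|101⟩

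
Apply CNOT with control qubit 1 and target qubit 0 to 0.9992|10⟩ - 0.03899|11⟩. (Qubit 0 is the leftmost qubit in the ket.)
-0.03899|01⟩ + 0.9992|10⟩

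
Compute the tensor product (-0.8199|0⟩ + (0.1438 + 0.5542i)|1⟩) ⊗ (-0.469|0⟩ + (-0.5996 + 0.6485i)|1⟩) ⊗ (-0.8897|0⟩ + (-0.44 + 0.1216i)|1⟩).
-0.3421|000⟩ + (-0.1692 + 0.04676i)|001⟩ + (-0.4374 + 0.4731i)|010⟩ + (-0.1517 + 0.2937i)|011⟩ + (0.06 + 0.2313i)|100⟩ + (0.06128 + 0.1062i)|101⟩ + (0.3965 + 0.2127i)|110⟩ + (0.2251 + 0.05099i)|111⟩

amp(|b₁b₂…⟩) = product of the factor amplitudes for bits b₁, b₂, …; only kets whose every factor amplitude is nonzero survive.
|000⟩: (-0.8199)(-0.469)(-0.8897) = -0.3421
|001⟩: (-0.8199)(-0.469)(-0.44 + 0.1216i) = (-0.1692 + 0.04676i)
|010⟩: (-0.8199)(-0.5996 + 0.6485i)(-0.8897) = (-0.4374 + 0.4731i)
|011⟩: (-0.8199)(-0.5996 + 0.6485i)(-0.44 + 0.1216i) = (-0.1517 + 0.2937i)
|100⟩: (0.1438 + 0.5542i)(-0.469)(-0.8897) = (0.06 + 0.2313i)
|101⟩: (0.1438 + 0.5542i)(-0.469)(-0.44 + 0.1216i) = (0.06128 + 0.1062i)
|110⟩: (0.1438 + 0.5542i)(-0.5996 + 0.6485i)(-0.8897) = (0.3965 + 0.2127i)
|111⟩: (0.1438 + 0.5542i)(-0.5996 + 0.6485i)(-0.44 + 0.1216i) = (0.2251 + 0.05099i)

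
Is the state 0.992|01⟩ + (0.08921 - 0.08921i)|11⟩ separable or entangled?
Separable

Writing the state as a|00⟩ + b|01⟩ + c|10⟩ + d|11⟩, it is a product state iff ad − bc = 0.
Here (a, b, c, d) = (0, 0.992, 0, (0.08921 - 0.08921i)): ad − bc = (0)(0.08921 - 0.08921i) − (0.992)(0) = 0, so the state is separable.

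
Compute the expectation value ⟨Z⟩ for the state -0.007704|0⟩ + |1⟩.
-0.9999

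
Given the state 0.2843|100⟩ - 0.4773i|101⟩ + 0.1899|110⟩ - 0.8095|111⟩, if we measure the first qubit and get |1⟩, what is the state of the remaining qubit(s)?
0.2843|00⟩ - 0.4773i|01⟩ + 0.1899|10⟩ - 0.8095|11⟩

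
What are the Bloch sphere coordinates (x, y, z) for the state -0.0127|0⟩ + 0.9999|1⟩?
(-0.0254, 0, -0.9996)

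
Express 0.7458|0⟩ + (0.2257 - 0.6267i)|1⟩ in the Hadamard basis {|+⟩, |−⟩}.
(0.687 - 0.4431i)|+⟩ + (0.3678 + 0.4431i)|−⟩

With |ψ⟩ = α|0⟩ + β|1⟩, the Hadamard-basis coefficients are ⟨+|ψ⟩ = (α + β)/√2 and ⟨−|ψ⟩ = (α − β)/√2.
Here α = 0.7458, β = (0.2257 - 0.6267i): (α + β)/√2 = (0.687 - 0.4431i), (α − β)/√2 = (0.3678 + 0.4431i).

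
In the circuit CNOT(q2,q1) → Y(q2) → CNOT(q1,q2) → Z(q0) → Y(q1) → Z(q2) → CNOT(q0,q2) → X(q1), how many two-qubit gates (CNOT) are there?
3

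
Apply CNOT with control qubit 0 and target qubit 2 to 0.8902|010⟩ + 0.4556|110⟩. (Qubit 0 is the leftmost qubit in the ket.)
0.8902|010⟩ + 0.4556|111⟩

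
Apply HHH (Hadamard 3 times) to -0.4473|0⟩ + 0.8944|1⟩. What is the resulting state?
0.3161|0⟩ - 0.9487|1⟩

H² = I, so H^3 = H: a single Hadamard. With (a, b) = (-0.4473, 0.8944), H gives ((a + b)/√2, (a − b)/√2) = (0.3161, -0.9487).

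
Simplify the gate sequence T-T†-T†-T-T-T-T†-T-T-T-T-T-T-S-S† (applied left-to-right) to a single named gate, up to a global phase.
T†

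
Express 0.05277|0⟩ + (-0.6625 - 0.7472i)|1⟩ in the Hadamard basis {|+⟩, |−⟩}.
(-0.4311 - 0.5284i)|+⟩ + (0.5058 + 0.5284i)|−⟩

With |ψ⟩ = α|0⟩ + β|1⟩, the Hadamard-basis coefficients are ⟨+|ψ⟩ = (α + β)/√2 and ⟨−|ψ⟩ = (α − β)/√2.
Here α = 0.05277, β = (-0.6625 - 0.7472i): (α + β)/√2 = (-0.4311 - 0.5284i), (α − β)/√2 = (0.5058 + 0.5284i).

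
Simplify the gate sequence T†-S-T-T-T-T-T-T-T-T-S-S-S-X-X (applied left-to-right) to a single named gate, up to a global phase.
T†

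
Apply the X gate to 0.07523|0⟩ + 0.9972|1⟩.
0.9972|0⟩ + 0.07523|1⟩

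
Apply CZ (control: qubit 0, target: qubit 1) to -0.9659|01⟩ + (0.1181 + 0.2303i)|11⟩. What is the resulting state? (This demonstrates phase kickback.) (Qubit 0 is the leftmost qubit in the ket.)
-0.9659|01⟩ + (-0.1181 - 0.2303i)|11⟩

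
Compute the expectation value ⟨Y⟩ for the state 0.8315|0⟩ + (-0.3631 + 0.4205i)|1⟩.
0.6993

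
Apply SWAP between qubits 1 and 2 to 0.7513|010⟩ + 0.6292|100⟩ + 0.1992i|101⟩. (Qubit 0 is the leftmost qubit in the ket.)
0.7513|001⟩ + 0.6292|100⟩ + 0.1992i|110⟩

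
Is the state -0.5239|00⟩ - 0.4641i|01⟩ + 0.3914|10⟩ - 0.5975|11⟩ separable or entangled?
Entangled

Writing the state as a|00⟩ + b|01⟩ + c|10⟩ + d|11⟩, it is a product state iff ad − bc = 0.
Here (a, b, c, d) = (-0.5239, -0.4641i, 0.3914, -0.5975): ad − bc = (-0.5239)(-0.5975) − (-0.4641i)(0.3914) = (0.313 + 0.1816i) ≠ 0, so the state is entangled.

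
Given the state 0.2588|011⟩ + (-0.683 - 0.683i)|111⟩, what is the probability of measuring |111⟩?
0.933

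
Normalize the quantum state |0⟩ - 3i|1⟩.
0.3162|0⟩ - 0.9487i|1⟩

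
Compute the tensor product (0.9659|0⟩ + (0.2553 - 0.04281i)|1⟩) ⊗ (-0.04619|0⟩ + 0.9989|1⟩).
-0.04461|00⟩ + 0.9648|01⟩ + (-0.01179 + 0.001977i)|10⟩ + (0.255 - 0.04276i)|11⟩

amp(|b₁b₂…⟩) = product of the factor amplitudes for bits b₁, b₂, …; only kets whose every factor amplitude is nonzero survive.
|00⟩: (0.9659)(-0.04619) = -0.04461
|01⟩: (0.9659)(0.9989) = 0.9648
|10⟩: (0.2553 - 0.04281i)(-0.04619) = (-0.01179 + 0.001977i)
|11⟩: (0.2553 - 0.04281i)(0.9989) = (0.255 - 0.04276i)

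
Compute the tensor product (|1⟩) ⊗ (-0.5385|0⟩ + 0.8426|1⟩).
-0.5385|10⟩ + 0.8426|11⟩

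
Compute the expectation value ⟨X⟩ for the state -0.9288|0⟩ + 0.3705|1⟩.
-0.6882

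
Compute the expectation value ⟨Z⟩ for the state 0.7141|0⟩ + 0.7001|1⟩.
0.0198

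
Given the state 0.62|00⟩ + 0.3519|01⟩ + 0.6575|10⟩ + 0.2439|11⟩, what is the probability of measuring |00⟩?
0.3844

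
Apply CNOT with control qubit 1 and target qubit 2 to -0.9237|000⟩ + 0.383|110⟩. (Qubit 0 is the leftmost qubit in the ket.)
-0.9237|000⟩ + 0.383|111⟩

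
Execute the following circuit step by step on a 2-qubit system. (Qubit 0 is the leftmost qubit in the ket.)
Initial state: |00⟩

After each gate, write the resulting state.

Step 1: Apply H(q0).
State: 1/√2|00⟩ + 1/√2|10⟩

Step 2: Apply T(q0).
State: 1/√2|00⟩ + (1/2 + (1/2)i)|10⟩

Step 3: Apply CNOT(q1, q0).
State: 1/√2|00⟩ + (1/2 + (1/2)i)|10⟩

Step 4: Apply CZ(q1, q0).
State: 1/√2|00⟩ + (1/2 + (1/2)i)|10⟩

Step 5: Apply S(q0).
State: 1/√2|00⟩ + (-1/2 + (1/2)i)|10⟩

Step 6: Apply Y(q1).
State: (1/√2)i|01⟩ + (-1/2 - (1/2)i)|11⟩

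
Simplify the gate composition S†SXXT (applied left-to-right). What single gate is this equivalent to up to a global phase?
T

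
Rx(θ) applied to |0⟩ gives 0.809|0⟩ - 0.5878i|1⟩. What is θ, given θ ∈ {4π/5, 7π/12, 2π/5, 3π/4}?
2π/5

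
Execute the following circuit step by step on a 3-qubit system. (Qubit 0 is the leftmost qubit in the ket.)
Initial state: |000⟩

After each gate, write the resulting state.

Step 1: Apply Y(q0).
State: i|100⟩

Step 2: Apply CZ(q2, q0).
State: i|100⟩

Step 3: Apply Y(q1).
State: -|110⟩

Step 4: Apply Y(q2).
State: -i|111⟩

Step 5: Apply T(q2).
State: (1/√2 - (1/√2)i)|111⟩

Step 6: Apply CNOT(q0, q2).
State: (1/√2 - (1/√2)i)|110⟩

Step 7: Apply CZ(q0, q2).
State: (1/√2 - (1/√2)i)|110⟩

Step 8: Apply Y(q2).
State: (1/√2 + (1/√2)i)|111⟩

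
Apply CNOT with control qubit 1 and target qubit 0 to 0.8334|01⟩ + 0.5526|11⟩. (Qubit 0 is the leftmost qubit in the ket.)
0.5526|01⟩ + 0.8334|11⟩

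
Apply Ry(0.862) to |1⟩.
-0.4178|0⟩ + 0.9085|1⟩

Ry(0.862) = [[cos(θ/2), −sin(θ/2)], [sin(θ/2), cos(θ/2)]]; θ = 0.862, cos(θ/2) ≈ 0.908548, sin(θ/2) ≈ 0.41778.
With a = amp(|0⟩) = 0 and b = amp(|1⟩) = 1:
new amp(|0⟩) = (0.908548)·a + (-0.41778)·b = -0.4178
new amp(|1⟩) = (0.41778)·a + (0.908548)·b = 0.9085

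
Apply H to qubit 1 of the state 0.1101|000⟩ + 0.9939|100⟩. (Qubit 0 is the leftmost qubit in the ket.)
0.07785|000⟩ + 0.07785|010⟩ + 0.7028|100⟩ + 0.7028|110⟩

H on qubit 1 mixes each pair of kets that differ only in qubit 1: amplitudes (a, b) of (|…0…⟩, |…1…⟩) become ((a + b)/√2, (a − b)/√2). Kets absent from the input have amplitude 0.
(|000⟩, |010⟩): (a, b) = (0.1101, 0) → (0.07785, 0.07785)
(|100⟩, |110⟩): (a, b) = (0.9939, 0) → (0.7028, 0.7028)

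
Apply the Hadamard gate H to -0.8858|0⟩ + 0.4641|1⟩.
-0.2982|0⟩ - 0.9545|1⟩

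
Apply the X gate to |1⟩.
|0⟩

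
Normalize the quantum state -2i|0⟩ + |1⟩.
-0.8944i|0⟩ + 1/√5|1⟩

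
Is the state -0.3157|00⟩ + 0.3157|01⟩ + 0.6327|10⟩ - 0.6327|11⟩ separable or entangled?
Separable

Writing the state as a|00⟩ + b|01⟩ + c|10⟩ + d|11⟩, it is a product state iff ad − bc = 0.
Here (a, b, c, d) = (-0.3157, 0.3157, 0.6327, -0.6327): ad − bc = (-0.3157)(-0.6327) − (0.3157)(0.6327) = 0, so the state is separable.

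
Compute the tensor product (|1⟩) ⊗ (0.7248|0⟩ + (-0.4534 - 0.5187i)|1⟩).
0.7248|10⟩ + (-0.4534 - 0.5187i)|11⟩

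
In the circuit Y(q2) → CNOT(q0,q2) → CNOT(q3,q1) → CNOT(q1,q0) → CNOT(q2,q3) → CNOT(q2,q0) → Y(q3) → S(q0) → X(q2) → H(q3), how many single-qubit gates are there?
5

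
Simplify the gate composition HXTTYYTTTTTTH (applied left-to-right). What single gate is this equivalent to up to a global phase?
Z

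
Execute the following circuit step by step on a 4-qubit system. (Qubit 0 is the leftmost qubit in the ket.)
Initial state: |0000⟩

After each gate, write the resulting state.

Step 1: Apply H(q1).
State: 1/√2|0000⟩ + 1/√2|0100⟩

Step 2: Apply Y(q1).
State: -(1/√2)i|0000⟩ + (1/√2)i|0100⟩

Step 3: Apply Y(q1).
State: 1/√2|0000⟩ + 1/√2|0100⟩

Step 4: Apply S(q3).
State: 1/√2|0000⟩ + 1/√2|0100⟩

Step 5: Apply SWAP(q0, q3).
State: 1/√2|0000⟩ + 1/√2|0100⟩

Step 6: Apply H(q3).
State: 1/2|0000⟩ + 1/2|0001⟩ + 1/2|0100⟩ + 1/2|0101⟩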